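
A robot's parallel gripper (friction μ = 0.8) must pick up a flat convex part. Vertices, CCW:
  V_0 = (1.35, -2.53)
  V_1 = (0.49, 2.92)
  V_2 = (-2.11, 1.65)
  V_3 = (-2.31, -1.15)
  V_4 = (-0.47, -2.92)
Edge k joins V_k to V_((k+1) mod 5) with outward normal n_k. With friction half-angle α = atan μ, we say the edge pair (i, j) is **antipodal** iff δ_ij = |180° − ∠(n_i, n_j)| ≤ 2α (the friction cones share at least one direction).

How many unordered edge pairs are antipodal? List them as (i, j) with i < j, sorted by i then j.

count = 6; pairs: (0,1), (0,2), (0,3), (1,3), (1,4), (2,4)

α = atan 0.8 = 38.66°;  2α = 77.32°
n_0 = (+0.9878, +0.1559)
n_1 = (-0.4389, +0.8985)
n_2 = (-0.9975, +0.0712)
n_3 = (-0.6933, -0.7207)
n_4 = (+0.2095, -0.9778)
  (0,1): δ = 72.93°  ✓
  (0,2): δ = 13.05°  ✓
  (0,3): δ = 37.14°  ✓
  (0,4): δ = 93.13°  ·
  (1,2): δ = 120.12°  ·
  (1,3): δ = 69.92°  ✓
  (1,4): δ = 13.94°  ✓
  (2,3): δ = 129.80°  ·
  (2,4): δ = 73.82°  ✓
  (3,4): δ = 124.02°  ·
antipodal pairs: 6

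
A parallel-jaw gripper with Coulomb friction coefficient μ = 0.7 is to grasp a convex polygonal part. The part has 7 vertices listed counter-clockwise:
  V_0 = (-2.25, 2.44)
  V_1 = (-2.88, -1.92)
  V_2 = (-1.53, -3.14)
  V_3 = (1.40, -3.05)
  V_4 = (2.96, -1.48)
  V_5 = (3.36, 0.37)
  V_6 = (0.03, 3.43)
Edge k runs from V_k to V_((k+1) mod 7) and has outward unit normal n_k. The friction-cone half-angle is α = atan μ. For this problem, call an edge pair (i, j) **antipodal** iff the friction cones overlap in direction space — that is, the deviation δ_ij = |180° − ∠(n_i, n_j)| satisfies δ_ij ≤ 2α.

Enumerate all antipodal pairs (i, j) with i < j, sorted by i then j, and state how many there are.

count = 10; pairs: (0,3), (0,4), (0,5), (1,4), (1,5), (1,6), (2,5), (2,6), (3,6), (4,6)

α = atan 0.7 = 34.99°;  2α = 69.98°
n_0 = (-0.9897, +0.1430)
n_1 = (-0.6705, -0.7419)
n_2 = (+0.0307, -0.9995)
n_3 = (+0.7094, -0.7048)
n_4 = (+0.9774, -0.2113)
n_5 = (+0.6766, +0.7363)
n_6 = (-0.3983, +0.9173)
  (0,1): δ = 123.88°  ·
  (0,2): δ = 80.02°  ·
  (0,3): δ = 36.59°  ✓
  (0,4): δ = 3.98°  ✓
  (0,5): δ = 55.64°  ✓
  (0,6): δ = 121.69°  ·
  (1,2): δ = 136.14°  ·
  (1,3): δ = 92.71°  ·
  (1,4): δ = 60.10°  ✓
  (1,5): δ = 0.48°  ✓
  (1,6): δ = 65.58°  ✓
  (2,3): δ = 136.58°  ·
  (2,4): δ = 103.96°  ·
  (2,5): δ = 44.34°  ✓
  (2,6): δ = 21.71°  ✓
  (3,4): δ = 147.38°  ·
  (3,5): δ = 87.76°  ·
  (3,6): δ = 21.71°  ✓
  (4,5): δ = 120.38°  ·
  (4,6): δ = 54.33°  ✓
  (5,6): δ = 113.95°  ·
antipodal pairs: 10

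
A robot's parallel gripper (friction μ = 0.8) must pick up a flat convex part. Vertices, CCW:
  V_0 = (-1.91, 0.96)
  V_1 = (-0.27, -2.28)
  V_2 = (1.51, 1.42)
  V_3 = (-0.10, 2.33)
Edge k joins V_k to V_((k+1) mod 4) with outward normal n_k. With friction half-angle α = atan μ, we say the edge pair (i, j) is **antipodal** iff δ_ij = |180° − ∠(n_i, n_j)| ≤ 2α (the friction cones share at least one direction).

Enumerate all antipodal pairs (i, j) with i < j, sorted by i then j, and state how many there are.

count = 3; pairs: (0,1), (0,2), (1,3)

α = atan 0.8 = 38.66°;  2α = 77.32°
n_0 = (-0.8922, -0.4516)
n_1 = (+0.9011, -0.4335)
n_2 = (+0.4921, +0.8706)
n_3 = (-0.6035, +0.7973)
  (0,1): δ = 52.54°  ✓
  (0,2): δ = 33.68°  ✓
  (0,3): δ = 100.28°  ·
  (1,2): δ = 93.78°  ·
  (1,3): δ = 27.19°  ✓
  (2,3): δ = 113.40°  ·
antipodal pairs: 3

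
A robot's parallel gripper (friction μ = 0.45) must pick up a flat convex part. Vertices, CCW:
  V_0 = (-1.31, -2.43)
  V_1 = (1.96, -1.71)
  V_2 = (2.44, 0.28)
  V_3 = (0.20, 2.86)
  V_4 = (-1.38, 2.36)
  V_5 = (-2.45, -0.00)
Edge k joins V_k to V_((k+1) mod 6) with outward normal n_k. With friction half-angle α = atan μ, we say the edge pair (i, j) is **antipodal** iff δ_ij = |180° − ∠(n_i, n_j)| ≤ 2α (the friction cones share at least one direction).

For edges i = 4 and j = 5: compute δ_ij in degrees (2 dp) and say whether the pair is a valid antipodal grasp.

α = atan 0.45 = 24.23°;  2α = 48.46°
edge 4: e_4 = (-1.07, -2.36);  n_4 = (-0.9108, +0.4129)
edge 5: e_5 = (+1.14, -2.43);  n_5 = (-0.9053, -0.4247)
∠(n_4, n_5) = 49.52°
δ = |180° − 49.52°| = 130.48°
130.48° > 2α = 48.46°  →  invalid

δ = 130.48°, invalid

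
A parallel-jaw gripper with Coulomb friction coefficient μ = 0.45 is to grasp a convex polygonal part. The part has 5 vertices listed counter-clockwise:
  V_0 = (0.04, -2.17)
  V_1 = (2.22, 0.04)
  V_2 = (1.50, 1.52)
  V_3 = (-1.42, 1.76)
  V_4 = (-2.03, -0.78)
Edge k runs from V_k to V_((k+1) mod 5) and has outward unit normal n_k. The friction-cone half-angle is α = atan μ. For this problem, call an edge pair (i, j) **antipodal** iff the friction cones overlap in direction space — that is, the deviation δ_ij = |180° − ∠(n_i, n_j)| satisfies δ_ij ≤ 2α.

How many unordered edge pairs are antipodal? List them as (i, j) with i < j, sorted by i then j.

α = atan 0.45 = 24.23°;  2α = 48.46°
n_0 = (+0.7119, -0.7023)
n_1 = (+0.8992, +0.4375)
n_2 = (+0.0819, +0.9966)
n_3 = (-0.9724, +0.2335)
n_4 = (-0.5575, -0.8302)
  (0,1): δ = 109.45°  ·
  (0,2): δ = 50.09°  ·
  (0,3): δ = 31.10°  ✓
  (0,4): δ = 100.73°  ·
  (1,2): δ = 120.64°  ·
  (1,3): δ = 39.45°  ✓
  (1,4): δ = 30.18°  ✓
  (2,3): δ = 98.81°  ·
  (2,4): δ = 29.18°  ✓
  (3,4): δ = 110.38°  ·
antipodal pairs: 4

count = 4; pairs: (0,3), (1,3), (1,4), (2,4)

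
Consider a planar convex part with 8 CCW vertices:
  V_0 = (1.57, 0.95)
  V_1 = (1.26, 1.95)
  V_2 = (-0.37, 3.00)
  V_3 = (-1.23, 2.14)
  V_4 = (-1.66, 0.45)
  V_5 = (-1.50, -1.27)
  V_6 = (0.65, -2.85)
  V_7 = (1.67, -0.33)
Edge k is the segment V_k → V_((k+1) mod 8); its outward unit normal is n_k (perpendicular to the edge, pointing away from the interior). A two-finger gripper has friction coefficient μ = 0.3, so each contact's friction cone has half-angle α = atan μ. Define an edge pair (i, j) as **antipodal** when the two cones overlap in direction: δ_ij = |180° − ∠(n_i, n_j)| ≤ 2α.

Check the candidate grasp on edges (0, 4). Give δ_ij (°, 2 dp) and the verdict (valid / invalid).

δ = 11.91°, valid

α = atan 0.3 = 16.70°;  2α = 33.40°
edge 0: e_0 = (-0.31, +1.00);  n_0 = (+0.9552, +0.2961)
edge 4: e_4 = (+0.16, -1.72);  n_4 = (-0.9957, -0.0926)
∠(n_0, n_4) = 168.09°
δ = |180° − 168.09°| = 11.91°
11.91° ≤ 2α = 33.40°  →  valid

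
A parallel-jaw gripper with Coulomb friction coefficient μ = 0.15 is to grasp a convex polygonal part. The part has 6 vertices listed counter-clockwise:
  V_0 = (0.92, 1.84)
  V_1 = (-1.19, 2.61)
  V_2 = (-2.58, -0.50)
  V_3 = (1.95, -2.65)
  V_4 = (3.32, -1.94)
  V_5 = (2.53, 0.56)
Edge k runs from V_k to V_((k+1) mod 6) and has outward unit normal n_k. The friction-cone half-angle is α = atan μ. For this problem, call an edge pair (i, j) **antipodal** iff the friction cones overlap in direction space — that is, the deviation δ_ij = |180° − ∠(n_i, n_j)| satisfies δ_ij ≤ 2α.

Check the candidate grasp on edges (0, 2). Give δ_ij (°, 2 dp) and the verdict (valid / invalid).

δ = 5.34°, valid

α = atan 0.15 = 8.53°;  2α = 17.06°
edge 0: e_0 = (-2.11, +0.77);  n_0 = (+0.3428, +0.9394)
edge 2: e_2 = (+4.53, -2.15);  n_2 = (-0.4288, -0.9034)
∠(n_0, n_2) = 174.66°
δ = |180° − 174.66°| = 5.34°
5.34° ≤ 2α = 17.06°  →  valid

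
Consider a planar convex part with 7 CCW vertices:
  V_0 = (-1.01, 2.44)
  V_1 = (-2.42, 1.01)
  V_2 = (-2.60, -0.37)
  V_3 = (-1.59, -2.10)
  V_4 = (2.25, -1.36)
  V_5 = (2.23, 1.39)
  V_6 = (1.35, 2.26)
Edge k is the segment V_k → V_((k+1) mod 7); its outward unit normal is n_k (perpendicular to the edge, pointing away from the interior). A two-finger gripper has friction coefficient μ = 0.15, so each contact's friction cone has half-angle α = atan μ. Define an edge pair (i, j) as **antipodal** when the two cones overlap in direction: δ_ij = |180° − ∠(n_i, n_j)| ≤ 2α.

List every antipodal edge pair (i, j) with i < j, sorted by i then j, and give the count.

count = 3; pairs: (1,4), (2,5), (3,6)

α = atan 0.15 = 8.53°;  2α = 17.06°
n_0 = (-0.7121, +0.7021)
n_1 = (-0.9916, +0.1293)
n_2 = (-0.8636, -0.5042)
n_3 = (+0.1892, -0.9819)
n_4 = (+1.0000, +0.0073)
n_5 = (+0.7031, +0.7111)
n_6 = (+0.0761, +0.9971)
  (0,1): δ = 142.83°  ·
  (0,2): δ = 105.13°  ·
  (0,3): δ = 34.50°  ·
  (0,4): δ = 45.01°  ·
  (0,5): δ = 89.92°  ·
  (0,6): δ = 130.23°  ·
  (1,2): δ = 142.29°  ·
  (1,3): δ = 71.66°  ·
  (1,4): δ = 7.85°  ✓
  (1,5): δ = 52.76°  ·
  (1,6): δ = 93.07°  ·
  (2,3): δ = 109.37°  ·
  (2,4): δ = 29.86°  ·
  (2,5): δ = 15.05°  ✓
  (2,6): δ = 55.36°  ·
  (3,4): δ = 100.49°  ·
  (3,5): δ = 55.58°  ·
  (3,6): δ = 15.27°  ✓
  (4,5): δ = 135.09°  ·
  (4,6): δ = 94.78°  ·
  (5,6): δ = 139.69°  ·
antipodal pairs: 3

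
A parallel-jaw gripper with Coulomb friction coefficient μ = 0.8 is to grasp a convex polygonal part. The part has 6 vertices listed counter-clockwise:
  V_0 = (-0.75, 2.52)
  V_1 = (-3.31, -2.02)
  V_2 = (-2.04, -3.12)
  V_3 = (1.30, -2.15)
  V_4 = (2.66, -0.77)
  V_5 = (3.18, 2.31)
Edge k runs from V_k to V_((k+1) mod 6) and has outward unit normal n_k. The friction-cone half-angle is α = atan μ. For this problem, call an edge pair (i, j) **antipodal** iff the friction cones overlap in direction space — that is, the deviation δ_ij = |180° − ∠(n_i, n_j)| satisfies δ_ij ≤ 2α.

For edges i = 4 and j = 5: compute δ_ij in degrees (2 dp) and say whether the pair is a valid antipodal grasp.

α = atan 0.8 = 38.66°;  2α = 77.32°
edge 4: e_4 = (+0.52, +3.08);  n_4 = (+0.9860, -0.1665)
edge 5: e_5 = (-3.93, +0.21);  n_5 = (+0.0534, +0.9986)
∠(n_4, n_5) = 96.52°
δ = |180° − 96.52°| = 83.48°
83.48° > 2α = 77.32°  →  invalid

δ = 83.48°, invalid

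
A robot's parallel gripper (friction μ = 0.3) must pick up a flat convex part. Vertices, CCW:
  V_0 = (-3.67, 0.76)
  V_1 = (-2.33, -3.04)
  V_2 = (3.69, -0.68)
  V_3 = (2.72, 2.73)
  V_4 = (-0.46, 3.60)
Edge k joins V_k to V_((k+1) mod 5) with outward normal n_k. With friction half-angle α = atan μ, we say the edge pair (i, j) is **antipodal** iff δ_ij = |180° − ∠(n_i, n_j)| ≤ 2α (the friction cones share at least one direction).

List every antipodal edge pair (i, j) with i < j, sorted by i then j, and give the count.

α = atan 0.3 = 16.70°;  2α = 33.40°
n_0 = (-0.9431, -0.3326)
n_1 = (+0.3650, -0.9310)
n_2 = (+0.9618, +0.2736)
n_3 = (+0.2639, +0.9646)
n_4 = (-0.6626, +0.7490)
  (0,1): δ = 88.02°  ·
  (0,2): δ = 3.55°  ✓
  (0,3): δ = 55.27°  ·
  (0,4): δ = 112.08°  ·
  (1,2): δ = 95.53°  ·
  (1,3): δ = 36.71°  ·
  (1,4): δ = 20.09°  ✓
  (2,3): δ = 121.18°  ·
  (2,4): δ = 64.38°  ·
  (3,4): δ = 123.20°  ·
antipodal pairs: 2

count = 2; pairs: (0,2), (1,4)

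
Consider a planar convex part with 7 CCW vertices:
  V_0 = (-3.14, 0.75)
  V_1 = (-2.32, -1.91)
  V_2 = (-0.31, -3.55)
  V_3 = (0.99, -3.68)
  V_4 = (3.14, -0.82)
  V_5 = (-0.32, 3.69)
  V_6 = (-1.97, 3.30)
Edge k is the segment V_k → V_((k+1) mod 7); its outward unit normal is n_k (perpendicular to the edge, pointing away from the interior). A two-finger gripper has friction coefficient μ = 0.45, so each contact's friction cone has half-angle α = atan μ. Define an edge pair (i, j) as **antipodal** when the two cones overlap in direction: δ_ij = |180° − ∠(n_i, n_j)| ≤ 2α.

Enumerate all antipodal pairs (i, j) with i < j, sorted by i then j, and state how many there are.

count = 6; pairs: (0,4), (1,4), (2,4), (2,5), (3,5), (3,6)

α = atan 0.45 = 24.23°;  2α = 48.46°
n_0 = (-0.9556, -0.2946)
n_1 = (-0.6322, -0.7748)
n_2 = (-0.0995, -0.9950)
n_3 = (+0.7993, -0.6009)
n_4 = (+0.7934, +0.6087)
n_5 = (-0.2300, +0.9732)
n_6 = (-0.9089, +0.4170)
  (0,1): δ = 146.34°  ·
  (0,2): δ = 112.84°  ·
  (0,3): δ = 54.07°  ·
  (0,4): δ = 20.36°  ✓
  (0,5): δ = 86.17°  ·
  (0,6): δ = 138.22°  ·
  (1,2): δ = 146.50°  ·
  (1,3): δ = 87.72°  ·
  (1,4): δ = 13.29°  ✓
  (1,5): δ = 52.51°  ·
  (1,6): δ = 104.56°  ·
  (2,3): δ = 121.22°  ·
  (2,4): δ = 46.79°  ✓
  (2,5): δ = 19.01°  ✓
  (2,6): δ = 71.06°  ·
  (3,4): δ = 105.57°  ·
  (3,5): δ = 39.77°  ✓
  (3,6): δ = 12.29°  ✓
  (4,5): δ = 114.20°  ·
  (4,6): δ = 62.14°  ·
  (5,6): δ = 127.95°  ·
antipodal pairs: 6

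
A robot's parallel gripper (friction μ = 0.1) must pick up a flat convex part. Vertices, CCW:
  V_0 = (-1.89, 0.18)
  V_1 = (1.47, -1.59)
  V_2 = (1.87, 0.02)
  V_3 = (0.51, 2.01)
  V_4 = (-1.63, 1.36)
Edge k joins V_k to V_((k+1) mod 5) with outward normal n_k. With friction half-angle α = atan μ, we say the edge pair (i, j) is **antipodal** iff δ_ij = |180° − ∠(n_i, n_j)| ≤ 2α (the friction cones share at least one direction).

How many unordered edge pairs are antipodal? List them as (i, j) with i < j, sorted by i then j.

α = atan 0.1 = 5.71°;  2α = 11.42°
n_0 = (-0.4661, -0.8847)
n_1 = (+0.9705, -0.2411)
n_2 = (+0.8256, +0.5642)
n_3 = (-0.2906, +0.9568)
n_4 = (-0.9766, +0.2152)
  (0,1): δ = 76.17°  ·
  (0,2): δ = 27.87°  ·
  (0,3): δ = 44.68°  ·
  (0,4): δ = 105.35°  ·
  (1,2): δ = 131.70°  ·
  (1,3): δ = 59.15°  ·
  (1,4): δ = 1.53°  ✓
  (2,3): δ = 107.45°  ·
  (2,4): δ = 46.78°  ·
  (3,4): δ = 119.32°  ·
antipodal pairs: 1

count = 1; pairs: (1,4)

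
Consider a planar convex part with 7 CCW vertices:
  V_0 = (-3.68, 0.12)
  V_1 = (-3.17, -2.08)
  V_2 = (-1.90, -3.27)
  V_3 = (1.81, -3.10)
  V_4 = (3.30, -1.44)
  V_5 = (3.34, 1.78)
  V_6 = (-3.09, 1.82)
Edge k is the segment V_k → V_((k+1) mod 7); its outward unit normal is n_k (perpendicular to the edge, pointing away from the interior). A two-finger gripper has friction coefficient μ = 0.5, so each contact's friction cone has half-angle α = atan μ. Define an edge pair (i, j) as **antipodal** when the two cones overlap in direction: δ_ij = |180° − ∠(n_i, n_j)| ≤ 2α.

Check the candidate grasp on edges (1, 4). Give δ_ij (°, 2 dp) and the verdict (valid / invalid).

δ = 47.57°, valid

α = atan 0.5 = 26.57°;  2α = 53.13°
edge 1: e_1 = (+1.27, -1.19);  n_1 = (-0.6837, -0.7297)
edge 4: e_4 = (+0.04, +3.22);  n_4 = (+0.9999, -0.0124)
∠(n_1, n_4) = 132.43°
δ = |180° − 132.43°| = 47.57°
47.57° ≤ 2α = 53.13°  →  valid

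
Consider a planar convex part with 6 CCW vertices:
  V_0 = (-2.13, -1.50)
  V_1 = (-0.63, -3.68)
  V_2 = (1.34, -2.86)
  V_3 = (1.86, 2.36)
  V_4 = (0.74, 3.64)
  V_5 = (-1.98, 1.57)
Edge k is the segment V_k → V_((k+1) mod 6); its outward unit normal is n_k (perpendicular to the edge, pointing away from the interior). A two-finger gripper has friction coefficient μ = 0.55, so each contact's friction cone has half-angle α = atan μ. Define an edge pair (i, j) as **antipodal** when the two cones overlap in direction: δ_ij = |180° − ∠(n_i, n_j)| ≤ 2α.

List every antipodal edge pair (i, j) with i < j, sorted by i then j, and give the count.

count = 6; pairs: (0,2), (0,3), (1,4), (2,4), (2,5), (3,5)

α = atan 0.55 = 28.81°;  2α = 57.62°
n_0 = (-0.8238, -0.5668)
n_1 = (+0.3843, -0.9232)
n_2 = (+0.9951, -0.0991)
n_3 = (+0.7526, +0.6585)
n_4 = (-0.6056, +0.7958)
n_5 = (-0.9988, +0.0488)
  (0,1): δ = 101.93°  ·
  (0,2): δ = 40.22°  ✓
  (0,3): δ = 6.66°  ✓
  (0,4): δ = 92.74°  ·
  (0,5): δ = 142.67°  ·
  (1,2): δ = 118.29°  ·
  (1,3): δ = 71.41°  ·
  (1,4): δ = 14.67°  ✓
  (1,5): δ = 64.60°  ·
  (2,3): δ = 133.13°  ·
  (2,4): δ = 47.04°  ✓
  (2,5): δ = 2.89°  ✓
  (3,4): δ = 93.91°  ·
  (3,5): δ = 43.98°  ✓
  (4,5): δ = 130.07°  ·
antipodal pairs: 6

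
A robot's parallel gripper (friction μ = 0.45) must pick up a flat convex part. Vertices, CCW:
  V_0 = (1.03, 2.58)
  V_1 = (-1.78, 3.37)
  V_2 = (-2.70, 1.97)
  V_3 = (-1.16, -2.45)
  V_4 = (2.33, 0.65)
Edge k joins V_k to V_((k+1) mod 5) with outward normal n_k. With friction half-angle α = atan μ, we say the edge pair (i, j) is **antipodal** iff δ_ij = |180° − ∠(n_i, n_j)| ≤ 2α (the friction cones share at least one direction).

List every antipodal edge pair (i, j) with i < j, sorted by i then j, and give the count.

α = atan 0.45 = 24.23°;  2α = 48.46°
n_0 = (+0.2706, +0.9627)
n_1 = (-0.8357, +0.5492)
n_2 = (-0.9443, -0.3290)
n_3 = (+0.6641, -0.7476)
n_4 = (+0.8294, +0.5587)
  (0,1): δ = 107.61°  ·
  (0,2): δ = 55.09°  ·
  (0,3): δ = 57.32°  ·
  (0,4): δ = 139.67°  ·
  (1,2): δ = 127.48°  ·
  (1,3): δ = 15.08°  ✓
  (1,4): δ = 67.27°  ·
  (2,3): δ = 67.60°  ·
  (2,4): δ = 14.75°  ✓
  (3,4): δ = 97.65°  ·
antipodal pairs: 2

count = 2; pairs: (1,3), (2,4)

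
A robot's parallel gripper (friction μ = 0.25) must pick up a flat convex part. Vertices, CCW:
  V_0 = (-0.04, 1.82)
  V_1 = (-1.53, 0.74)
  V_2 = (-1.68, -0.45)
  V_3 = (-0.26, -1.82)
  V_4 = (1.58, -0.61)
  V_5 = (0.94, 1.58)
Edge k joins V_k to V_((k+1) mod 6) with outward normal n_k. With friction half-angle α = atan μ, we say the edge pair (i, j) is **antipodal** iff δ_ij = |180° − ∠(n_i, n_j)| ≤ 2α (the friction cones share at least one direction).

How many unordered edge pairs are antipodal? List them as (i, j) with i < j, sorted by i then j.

count = 2; pairs: (0,3), (1,4)

α = atan 0.25 = 14.04°;  2α = 28.07°
n_0 = (-0.5869, +0.8097)
n_1 = (-0.9921, +0.1251)
n_2 = (-0.6943, -0.7197)
n_3 = (+0.5494, -0.8355)
n_4 = (+0.9599, +0.2805)
n_5 = (+0.2379, +0.9713)
  (0,1): δ = 133.12°  ·
  (0,2): δ = 79.91°  ·
  (0,3): δ = 2.61°  ✓
  (0,4): δ = 70.35°  ·
  (0,5): δ = 130.30°  ·
  (1,2): δ = 126.79°  ·
  (1,3): δ = 49.49°  ·
  (1,4): δ = 23.47°  ✓
  (1,5): δ = 83.42°  ·
  (2,3): δ = 102.70°  ·
  (2,4): δ = 29.74°  ·
  (2,5): δ = 30.21°  ·
  (3,4): δ = 107.04°  ·
  (3,5): δ = 47.09°  ·
  (4,5): δ = 120.05°  ·
antipodal pairs: 2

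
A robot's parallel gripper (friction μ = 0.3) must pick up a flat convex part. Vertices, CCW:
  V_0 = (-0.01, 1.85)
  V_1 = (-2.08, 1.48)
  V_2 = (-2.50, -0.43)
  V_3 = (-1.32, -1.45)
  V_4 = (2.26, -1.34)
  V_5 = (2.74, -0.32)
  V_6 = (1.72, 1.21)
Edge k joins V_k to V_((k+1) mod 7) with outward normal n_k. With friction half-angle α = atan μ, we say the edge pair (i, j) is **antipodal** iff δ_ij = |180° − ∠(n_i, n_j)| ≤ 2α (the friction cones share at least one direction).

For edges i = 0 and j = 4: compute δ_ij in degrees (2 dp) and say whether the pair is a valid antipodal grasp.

δ = 54.66°, invalid

α = atan 0.3 = 16.70°;  2α = 33.40°
edge 0: e_0 = (-2.07, -0.37);  n_0 = (-0.1760, +0.9844)
edge 4: e_4 = (+0.48, +1.02);  n_4 = (+0.9048, -0.4258)
∠(n_0, n_4) = 125.34°
δ = |180° − 125.34°| = 54.66°
54.66° > 2α = 33.40°  →  invalid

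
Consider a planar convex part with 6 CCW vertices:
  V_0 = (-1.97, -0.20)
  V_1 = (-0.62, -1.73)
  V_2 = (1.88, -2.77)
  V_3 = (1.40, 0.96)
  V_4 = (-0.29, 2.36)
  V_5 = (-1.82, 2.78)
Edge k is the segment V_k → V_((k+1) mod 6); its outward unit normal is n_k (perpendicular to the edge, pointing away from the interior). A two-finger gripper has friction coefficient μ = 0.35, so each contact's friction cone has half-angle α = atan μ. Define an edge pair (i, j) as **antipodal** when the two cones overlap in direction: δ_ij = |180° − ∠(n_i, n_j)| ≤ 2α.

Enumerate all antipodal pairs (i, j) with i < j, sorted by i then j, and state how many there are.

count = 6; pairs: (0,2), (0,3), (0,4), (1,3), (1,4), (2,5)

α = atan 0.35 = 19.29°;  2α = 38.58°
n_0 = (-0.7498, -0.6616)
n_1 = (-0.3841, -0.9233)
n_2 = (+0.9918, +0.1276)
n_3 = (+0.6379, +0.7701)
n_4 = (+0.2647, +0.9643)
n_5 = (-0.9987, +0.0503)
  (0,1): δ = 154.01°  ·
  (0,2): δ = 34.09°  ✓
  (0,3): δ = 8.94°  ✓
  (0,4): δ = 33.23°  ✓
  (0,5): δ = 135.69°  ·
  (1,2): δ = 60.08°  ·
  (1,3): δ = 17.05°  ✓
  (1,4): δ = 7.24°  ✓
  (1,5): δ = 109.71°  ·
  (2,3): δ = 136.97°  ·
  (2,4): δ = 112.68°  ·
  (2,5): δ = 10.21°  ✓
  (3,4): δ = 155.71°  ·
  (3,5): δ = 53.24°  ·
  (4,5): δ = 77.53°  ·
antipodal pairs: 6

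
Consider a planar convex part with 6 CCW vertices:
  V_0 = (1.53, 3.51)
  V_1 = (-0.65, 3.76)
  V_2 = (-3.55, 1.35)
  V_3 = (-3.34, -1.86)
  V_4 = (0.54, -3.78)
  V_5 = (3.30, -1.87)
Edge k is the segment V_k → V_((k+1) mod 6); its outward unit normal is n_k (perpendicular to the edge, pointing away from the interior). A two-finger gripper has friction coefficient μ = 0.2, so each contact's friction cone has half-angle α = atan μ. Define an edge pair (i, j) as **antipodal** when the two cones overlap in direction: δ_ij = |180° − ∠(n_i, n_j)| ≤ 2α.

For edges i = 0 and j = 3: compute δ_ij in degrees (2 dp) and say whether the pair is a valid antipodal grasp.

δ = 19.79°, valid

α = atan 0.2 = 11.31°;  2α = 22.62°
edge 0: e_0 = (-2.18, +0.25);  n_0 = (+0.1139, +0.9935)
edge 3: e_3 = (+3.88, -1.92);  n_3 = (-0.4435, -0.8963)
∠(n_0, n_3) = 160.21°
δ = |180° − 160.21°| = 19.79°
19.79° ≤ 2α = 22.62°  →  valid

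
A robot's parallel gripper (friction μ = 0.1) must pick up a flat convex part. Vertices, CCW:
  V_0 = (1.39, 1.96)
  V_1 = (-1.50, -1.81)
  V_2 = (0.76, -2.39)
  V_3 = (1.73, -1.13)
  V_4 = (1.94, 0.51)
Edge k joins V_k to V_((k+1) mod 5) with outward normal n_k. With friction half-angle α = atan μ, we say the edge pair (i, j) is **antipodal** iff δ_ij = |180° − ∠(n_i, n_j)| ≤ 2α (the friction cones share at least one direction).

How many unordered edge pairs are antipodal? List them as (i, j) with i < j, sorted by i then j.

α = atan 0.1 = 5.71°;  2α = 11.42°
n_0 = (-0.7936, +0.6084)
n_1 = (-0.2486, -0.9686)
n_2 = (+0.7924, -0.6100)
n_3 = (+0.9919, -0.1270)
n_4 = (+0.9350, +0.3547)
  (0,1): δ = 66.92°  ·
  (0,2): δ = 0.12°  ✓
  (0,3): δ = 30.18°  ·
  (0,4): δ = 58.25°  ·
  (1,2): δ = 113.20°  ·
  (1,3): δ = 82.90°  ·
  (1,4): δ = 54.83°  ·
  (2,3): δ = 149.71°  ·
  (2,4): δ = 121.64°  ·
  (3,4): δ = 151.93°  ·
antipodal pairs: 1

count = 1; pairs: (0,2)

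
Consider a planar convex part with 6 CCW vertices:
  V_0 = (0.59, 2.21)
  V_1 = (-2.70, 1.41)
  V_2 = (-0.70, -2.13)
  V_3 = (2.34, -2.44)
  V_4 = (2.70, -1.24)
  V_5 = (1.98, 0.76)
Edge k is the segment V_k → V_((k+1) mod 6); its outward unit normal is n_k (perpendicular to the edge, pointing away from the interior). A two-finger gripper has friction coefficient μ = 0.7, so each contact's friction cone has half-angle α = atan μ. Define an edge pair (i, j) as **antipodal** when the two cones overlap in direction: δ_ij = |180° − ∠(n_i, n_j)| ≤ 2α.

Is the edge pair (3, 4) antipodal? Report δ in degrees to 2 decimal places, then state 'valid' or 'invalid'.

δ = 143.50°, invalid

α = atan 0.7 = 34.99°;  2α = 69.98°
edge 3: e_3 = (+0.36, +1.20);  n_3 = (+0.9578, -0.2873)
edge 4: e_4 = (-0.72, +2.00);  n_4 = (+0.9409, +0.3387)
∠(n_3, n_4) = 36.50°
δ = |180° − 36.50°| = 143.50°
143.50° > 2α = 69.98°  →  invalid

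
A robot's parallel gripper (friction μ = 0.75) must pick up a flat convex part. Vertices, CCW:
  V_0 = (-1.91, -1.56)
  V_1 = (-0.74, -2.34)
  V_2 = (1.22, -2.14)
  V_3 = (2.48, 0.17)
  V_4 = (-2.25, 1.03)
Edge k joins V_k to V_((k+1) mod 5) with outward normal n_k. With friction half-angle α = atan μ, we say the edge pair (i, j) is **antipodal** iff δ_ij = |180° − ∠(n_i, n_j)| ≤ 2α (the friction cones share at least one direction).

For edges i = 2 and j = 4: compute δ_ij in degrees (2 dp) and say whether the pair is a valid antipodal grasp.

α = atan 0.75 = 36.87°;  2α = 73.74°
edge 2: e_2 = (+1.26, +2.31);  n_2 = (+0.8779, -0.4789)
edge 4: e_4 = (+0.34, -2.59);  n_4 = (-0.9915, -0.1302)
∠(n_2, n_4) = 143.91°
δ = |180° − 143.91°| = 36.09°
36.09° ≤ 2α = 73.74°  →  valid

δ = 36.09°, valid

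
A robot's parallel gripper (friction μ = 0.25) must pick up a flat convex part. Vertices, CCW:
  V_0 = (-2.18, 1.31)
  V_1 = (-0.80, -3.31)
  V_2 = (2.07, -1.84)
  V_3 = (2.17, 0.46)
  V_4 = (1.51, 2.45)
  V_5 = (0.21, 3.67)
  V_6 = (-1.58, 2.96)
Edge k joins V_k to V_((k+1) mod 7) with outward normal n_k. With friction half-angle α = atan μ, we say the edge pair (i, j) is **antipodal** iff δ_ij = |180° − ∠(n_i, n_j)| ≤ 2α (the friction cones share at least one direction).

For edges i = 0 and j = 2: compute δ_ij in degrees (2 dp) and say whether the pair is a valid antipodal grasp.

δ = 19.12°, valid

α = atan 0.25 = 14.04°;  2α = 28.07°
edge 0: e_0 = (+1.38, -4.62);  n_0 = (-0.9582, -0.2862)
edge 2: e_2 = (+0.10, +2.30);  n_2 = (+0.9991, -0.0434)
∠(n_0, n_2) = 160.88°
δ = |180° − 160.88°| = 19.12°
19.12° ≤ 2α = 28.07°  →  valid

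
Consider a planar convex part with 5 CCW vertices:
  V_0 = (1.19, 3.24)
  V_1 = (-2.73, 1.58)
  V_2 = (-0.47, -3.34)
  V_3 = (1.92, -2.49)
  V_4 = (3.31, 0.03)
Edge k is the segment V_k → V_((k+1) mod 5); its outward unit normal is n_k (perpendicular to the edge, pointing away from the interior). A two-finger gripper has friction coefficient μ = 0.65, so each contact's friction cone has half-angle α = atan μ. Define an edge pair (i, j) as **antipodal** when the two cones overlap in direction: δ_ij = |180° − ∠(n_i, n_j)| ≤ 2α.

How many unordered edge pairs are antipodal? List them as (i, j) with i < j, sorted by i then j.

count = 4; pairs: (0,2), (0,3), (1,3), (1,4)

α = atan 0.65 = 33.02°;  2α = 66.05°
n_0 = (-0.3899, +0.9208)
n_1 = (-0.9087, -0.4174)
n_2 = (+0.3351, -0.9422)
n_3 = (+0.8756, -0.4830)
n_4 = (+0.8344, +0.5511)
  (0,1): δ = 88.28°  ·
  (0,2): δ = 3.37°  ✓
  (0,3): δ = 38.17°  ✓
  (0,4): δ = 100.49°  ·
  (1,2): δ = 95.09°  ·
  (1,3): δ = 53.55°  ✓
  (1,4): δ = 8.77°  ✓
  (2,3): δ = 138.46°  ·
  (2,4): δ = 76.14°  ·
  (3,4): δ = 117.68°  ·
antipodal pairs: 4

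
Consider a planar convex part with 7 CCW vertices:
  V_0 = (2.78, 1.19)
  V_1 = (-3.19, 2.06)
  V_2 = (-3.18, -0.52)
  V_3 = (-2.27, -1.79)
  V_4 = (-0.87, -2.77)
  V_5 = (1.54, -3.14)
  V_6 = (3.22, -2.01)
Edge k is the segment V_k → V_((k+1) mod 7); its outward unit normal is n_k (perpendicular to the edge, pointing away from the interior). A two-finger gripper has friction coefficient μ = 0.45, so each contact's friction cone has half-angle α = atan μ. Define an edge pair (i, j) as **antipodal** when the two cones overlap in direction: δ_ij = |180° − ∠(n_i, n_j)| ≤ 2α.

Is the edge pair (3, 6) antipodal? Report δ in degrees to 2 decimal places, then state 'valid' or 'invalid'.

α = atan 0.45 = 24.23°;  2α = 48.46°
edge 3: e_3 = (+1.40, -0.98);  n_3 = (-0.5735, -0.8192)
edge 6: e_6 = (-0.44, +3.20);  n_6 = (+0.9907, +0.1362)
∠(n_3, n_6) = 132.82°
δ = |180° − 132.82°| = 47.18°
47.18° ≤ 2α = 48.46°  →  valid

δ = 47.18°, valid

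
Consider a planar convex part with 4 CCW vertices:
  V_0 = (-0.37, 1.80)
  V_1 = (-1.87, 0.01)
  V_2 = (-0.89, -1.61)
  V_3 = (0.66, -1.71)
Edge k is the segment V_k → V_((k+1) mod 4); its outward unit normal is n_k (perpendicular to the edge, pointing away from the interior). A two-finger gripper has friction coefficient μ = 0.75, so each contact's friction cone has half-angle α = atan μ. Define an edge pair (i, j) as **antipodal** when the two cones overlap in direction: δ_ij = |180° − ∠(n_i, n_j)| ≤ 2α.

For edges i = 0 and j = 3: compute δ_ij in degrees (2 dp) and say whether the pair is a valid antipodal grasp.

α = atan 0.75 = 36.87°;  2α = 73.74°
edge 0: e_0 = (-1.50, -1.79);  n_0 = (-0.7665, +0.6423)
edge 3: e_3 = (-1.03, +3.51);  n_3 = (+0.9595, +0.2816)
∠(n_0, n_3) = 123.68°
δ = |180° − 123.68°| = 56.32°
56.32° ≤ 2α = 73.74°  →  valid

δ = 56.32°, valid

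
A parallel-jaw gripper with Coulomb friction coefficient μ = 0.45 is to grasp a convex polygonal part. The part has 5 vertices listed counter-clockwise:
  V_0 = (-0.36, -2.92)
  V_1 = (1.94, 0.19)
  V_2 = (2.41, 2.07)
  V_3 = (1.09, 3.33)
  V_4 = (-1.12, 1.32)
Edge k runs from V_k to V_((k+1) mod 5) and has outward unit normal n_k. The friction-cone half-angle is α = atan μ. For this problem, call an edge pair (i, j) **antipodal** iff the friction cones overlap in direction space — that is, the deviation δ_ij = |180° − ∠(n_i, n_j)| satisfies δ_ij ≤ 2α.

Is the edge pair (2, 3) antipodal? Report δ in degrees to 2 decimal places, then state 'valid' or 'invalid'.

δ = 94.05°, invalid

α = atan 0.45 = 24.23°;  2α = 48.46°
edge 2: e_2 = (-1.32, +1.26);  n_2 = (+0.6905, +0.7234)
edge 3: e_3 = (-2.21, -2.01);  n_3 = (-0.6728, +0.7398)
∠(n_2, n_3) = 85.95°
δ = |180° − 85.95°| = 94.05°
94.05° > 2α = 48.46°  →  invalid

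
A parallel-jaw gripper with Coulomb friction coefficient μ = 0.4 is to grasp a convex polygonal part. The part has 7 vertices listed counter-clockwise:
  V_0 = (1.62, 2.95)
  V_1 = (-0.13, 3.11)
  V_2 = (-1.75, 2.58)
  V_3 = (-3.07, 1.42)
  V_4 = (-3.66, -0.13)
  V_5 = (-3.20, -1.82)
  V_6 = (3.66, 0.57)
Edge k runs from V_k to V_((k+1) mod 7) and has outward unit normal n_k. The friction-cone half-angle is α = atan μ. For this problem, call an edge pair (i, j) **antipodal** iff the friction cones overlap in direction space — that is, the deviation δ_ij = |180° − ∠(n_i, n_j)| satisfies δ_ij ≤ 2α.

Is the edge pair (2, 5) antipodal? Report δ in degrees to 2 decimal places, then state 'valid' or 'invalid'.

δ = 22.10°, valid

α = atan 0.4 = 21.80°;  2α = 43.60°
edge 2: e_2 = (-1.32, -1.16);  n_2 = (-0.6601, +0.7512)
edge 5: e_5 = (+6.86, +2.39);  n_5 = (+0.3290, -0.9443)
∠(n_2, n_5) = 157.90°
δ = |180° − 157.90°| = 22.10°
22.10° ≤ 2α = 43.60°  →  valid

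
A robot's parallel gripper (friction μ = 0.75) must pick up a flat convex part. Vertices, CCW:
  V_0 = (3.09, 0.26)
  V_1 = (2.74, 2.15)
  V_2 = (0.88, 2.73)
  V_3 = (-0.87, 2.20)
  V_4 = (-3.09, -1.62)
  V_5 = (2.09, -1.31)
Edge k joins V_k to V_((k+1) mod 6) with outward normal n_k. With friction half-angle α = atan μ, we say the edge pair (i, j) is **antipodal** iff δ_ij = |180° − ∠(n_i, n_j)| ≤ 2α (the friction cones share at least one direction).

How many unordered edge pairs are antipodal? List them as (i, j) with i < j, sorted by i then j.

count = 6; pairs: (0,3), (1,4), (2,4), (2,5), (3,4), (3,5)

α = atan 0.75 = 36.87°;  2α = 73.74°
n_0 = (+0.9833, +0.1821)
n_1 = (+0.2977, +0.9547)
n_2 = (-0.2899, +0.9571)
n_3 = (-0.8646, +0.5025)
n_4 = (+0.0597, -0.9982)
n_5 = (+0.8434, -0.5372)
  (0,1): δ = 117.81°  ·
  (0,2): δ = 83.64°  ·
  (0,3): δ = 40.65°  ✓
  (0,4): δ = 82.93°  ·
  (0,5): δ = 137.01°  ·
  (1,2): δ = 145.83°  ·
  (1,3): δ = 102.84°  ·
  (1,4): δ = 20.74°  ✓
  (1,5): δ = 74.82°  ·
  (2,3): δ = 137.01°  ·
  (2,4): δ = 13.42°  ✓
  (2,5): δ = 40.66°  ✓
  (3,4): δ = 56.41°  ✓
  (3,5): δ = 2.33°  ✓
  (4,5): δ = 125.92°  ·
antipodal pairs: 6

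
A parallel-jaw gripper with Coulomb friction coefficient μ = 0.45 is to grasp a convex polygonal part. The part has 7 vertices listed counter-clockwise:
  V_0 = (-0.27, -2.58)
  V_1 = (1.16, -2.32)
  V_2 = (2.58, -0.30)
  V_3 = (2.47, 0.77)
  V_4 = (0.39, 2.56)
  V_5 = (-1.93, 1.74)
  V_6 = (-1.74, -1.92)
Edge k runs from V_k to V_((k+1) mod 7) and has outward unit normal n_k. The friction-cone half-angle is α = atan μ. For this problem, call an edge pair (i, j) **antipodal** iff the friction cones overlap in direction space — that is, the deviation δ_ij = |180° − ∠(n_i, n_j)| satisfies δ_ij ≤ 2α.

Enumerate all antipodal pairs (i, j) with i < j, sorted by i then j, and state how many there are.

count = 7; pairs: (0,4), (1,4), (1,5), (2,5), (3,5), (3,6), (4,6)

α = atan 0.45 = 24.23°;  2α = 48.46°
n_0 = (+0.1789, -0.9839)
n_1 = (+0.8181, -0.5751)
n_2 = (+0.9948, +0.1023)
n_3 = (+0.6523, +0.7580)
n_4 = (-0.3332, +0.9428)
n_5 = (-0.9987, -0.0518)
n_6 = (-0.4096, -0.9123)
  (0,1): δ = 135.41°  ·
  (0,2): δ = 94.44°  ·
  (0,3): δ = 51.02°  ·
  (0,4): δ = 9.16°  ✓
  (0,5): δ = 82.67°  ·
  (0,6): δ = 145.52°  ·
  (1,2): δ = 139.02°  ·
  (1,3): δ = 95.61°  ·
  (1,4): δ = 35.43°  ✓
  (1,5): δ = 38.08°  ✓
  (1,6): δ = 100.93°  ·
  (2,3): δ = 136.58°  ·
  (2,4): δ = 76.40°  ·
  (2,5): δ = 2.90°  ✓
  (2,6): δ = 59.95°  ·
  (3,4): δ = 119.82°  ·
  (3,5): δ = 46.31°  ✓
  (3,6): δ = 16.54°  ✓
  (4,5): δ = 106.49°  ·
  (4,6): δ = 43.64°  ✓
  (5,6): δ = 117.15°  ·
antipodal pairs: 7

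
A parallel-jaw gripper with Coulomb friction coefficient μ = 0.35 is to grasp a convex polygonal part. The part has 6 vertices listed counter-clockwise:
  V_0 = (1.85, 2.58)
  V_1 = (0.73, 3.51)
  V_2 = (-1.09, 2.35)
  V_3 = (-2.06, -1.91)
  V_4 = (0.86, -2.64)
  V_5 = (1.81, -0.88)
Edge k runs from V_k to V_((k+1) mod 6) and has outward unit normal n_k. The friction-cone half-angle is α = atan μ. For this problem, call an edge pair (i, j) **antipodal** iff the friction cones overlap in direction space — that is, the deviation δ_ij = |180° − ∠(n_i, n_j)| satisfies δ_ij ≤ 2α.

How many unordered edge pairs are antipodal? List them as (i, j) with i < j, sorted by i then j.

count = 4; pairs: (0,3), (1,4), (2,4), (2,5)

α = atan 0.35 = 19.29°;  2α = 38.58°
n_0 = (+0.6388, +0.7693)
n_1 = (-0.5375, +0.8433)
n_2 = (-0.9750, +0.2220)
n_3 = (-0.2425, -0.9701)
n_4 = (+0.8800, -0.4750)
n_5 = (+0.9999, -0.0116)
  (0,1): δ = 107.78°  ·
  (0,2): δ = 63.12°  ·
  (0,3): δ = 25.67°  ✓
  (0,4): δ = 101.35°  ·
  (0,5): δ = 129.04°  ·
  (1,2): δ = 135.34°  ·
  (1,3): δ = 46.55°  ·
  (1,4): δ = 29.13°  ✓
  (1,5): δ = 56.83°  ·
  (2,3): δ = 91.21°  ·
  (2,4): δ = 15.53°  ✓
  (2,5): δ = 12.17°  ✓
  (3,4): δ = 104.32°  ·
  (3,5): δ = 76.63°  ·
  (4,5): δ = 152.30°  ·
antipodal pairs: 4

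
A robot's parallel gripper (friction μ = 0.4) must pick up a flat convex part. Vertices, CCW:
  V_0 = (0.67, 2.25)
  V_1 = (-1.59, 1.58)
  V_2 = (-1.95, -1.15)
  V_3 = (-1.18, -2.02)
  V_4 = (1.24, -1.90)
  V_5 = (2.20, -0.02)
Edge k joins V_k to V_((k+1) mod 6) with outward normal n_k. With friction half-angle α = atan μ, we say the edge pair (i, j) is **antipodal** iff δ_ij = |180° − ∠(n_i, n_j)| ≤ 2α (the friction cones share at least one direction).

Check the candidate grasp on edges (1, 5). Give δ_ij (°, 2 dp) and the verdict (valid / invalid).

α = atan 0.4 = 21.80°;  2α = 43.60°
edge 1: e_1 = (-0.36, -2.73);  n_1 = (-0.9914, +0.1307)
edge 5: e_5 = (-1.53, +2.27);  n_5 = (+0.8292, +0.5589)
∠(n_1, n_5) = 138.51°
δ = |180° − 138.51°| = 41.49°
41.49° ≤ 2α = 43.60°  →  valid

δ = 41.49°, valid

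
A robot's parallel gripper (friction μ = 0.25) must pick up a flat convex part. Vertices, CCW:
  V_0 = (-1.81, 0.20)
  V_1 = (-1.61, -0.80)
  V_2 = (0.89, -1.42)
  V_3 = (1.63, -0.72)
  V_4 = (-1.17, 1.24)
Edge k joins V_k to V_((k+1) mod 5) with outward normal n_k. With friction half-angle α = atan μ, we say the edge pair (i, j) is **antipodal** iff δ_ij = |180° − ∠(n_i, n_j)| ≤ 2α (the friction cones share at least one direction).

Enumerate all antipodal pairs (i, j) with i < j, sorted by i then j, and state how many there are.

α = atan 0.25 = 14.04°;  2α = 28.07°
n_0 = (-0.9806, -0.1961)
n_1 = (-0.2407, -0.9706)
n_2 = (+0.6872, -0.7265)
n_3 = (+0.5735, +0.8192)
n_4 = (-0.8517, +0.5241)
  (0,1): δ = 115.24°  ·
  (0,2): δ = 57.90°  ·
  (0,3): δ = 43.70°  ·
  (0,4): δ = 137.08°  ·
  (1,2): δ = 122.66°  ·
  (1,3): δ = 21.06°  ✓
  (1,4): δ = 72.32°  ·
  (2,3): δ = 78.40°  ·
  (2,4): δ = 14.98°  ✓
  (3,4): δ = 86.62°  ·
antipodal pairs: 2

count = 2; pairs: (1,3), (2,4)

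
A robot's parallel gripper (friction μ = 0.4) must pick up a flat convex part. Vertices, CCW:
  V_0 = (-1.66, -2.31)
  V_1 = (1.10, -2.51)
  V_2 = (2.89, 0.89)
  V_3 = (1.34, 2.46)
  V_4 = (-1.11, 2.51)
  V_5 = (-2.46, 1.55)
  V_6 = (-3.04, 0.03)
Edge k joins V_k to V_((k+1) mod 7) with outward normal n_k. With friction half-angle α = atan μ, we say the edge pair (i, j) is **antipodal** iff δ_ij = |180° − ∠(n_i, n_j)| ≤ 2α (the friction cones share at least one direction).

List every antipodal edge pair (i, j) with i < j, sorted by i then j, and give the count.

α = atan 0.4 = 21.80°;  2α = 43.60°
n_0 = (-0.0723, -0.9974)
n_1 = (+0.8849, -0.4659)
n_2 = (+0.7116, +0.7026)
n_3 = (+0.0204, +0.9998)
n_4 = (-0.5795, +0.8150)
n_5 = (-0.9343, +0.3565)
n_6 = (-0.8614, -0.5080)
  (0,1): δ = 113.62°  ·
  (0,2): δ = 41.22°  ✓
  (0,3): δ = 2.98°  ✓
  (0,4): δ = 39.56°  ✓
  (0,5): δ = 73.26°  ·
  (0,6): δ = 124.67°  ·
  (1,2): δ = 107.60°  ·
  (1,3): δ = 63.40°  ·
  (1,4): δ = 26.82°  ✓
  (1,5): δ = 6.88°  ✓
  (1,6): δ = 58.30°  ·
  (2,3): δ = 135.80°  ·
  (2,4): δ = 99.22°  ·
  (2,5): δ = 65.52°  ·
  (2,6): δ = 14.10°  ✓
  (3,4): δ = 143.41°  ·
  (3,5): δ = 109.72°  ·
  (3,6): δ = 58.30°  ·
  (4,5): δ = 146.30°  ·
  (4,6): δ = 94.89°  ·
  (5,6): δ = 128.58°  ·
antipodal pairs: 6

count = 6; pairs: (0,2), (0,3), (0,4), (1,4), (1,5), (2,6)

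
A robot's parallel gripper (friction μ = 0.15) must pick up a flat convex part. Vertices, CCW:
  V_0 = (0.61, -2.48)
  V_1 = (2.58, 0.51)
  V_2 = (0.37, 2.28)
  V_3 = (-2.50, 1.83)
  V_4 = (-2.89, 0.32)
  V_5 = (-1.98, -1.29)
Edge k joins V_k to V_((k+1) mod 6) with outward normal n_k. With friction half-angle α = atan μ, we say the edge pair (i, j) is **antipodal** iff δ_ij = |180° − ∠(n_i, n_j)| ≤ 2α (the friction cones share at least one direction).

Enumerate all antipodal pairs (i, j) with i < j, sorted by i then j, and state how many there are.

count = 1; pairs: (1,5)

α = atan 0.15 = 8.53°;  2α = 17.06°
n_0 = (+0.8350, -0.5502)
n_1 = (+0.6251, +0.7805)
n_2 = (-0.1549, +0.9879)
n_3 = (-0.9682, +0.2501)
n_4 = (-0.8706, -0.4921)
n_5 = (-0.4175, -0.9087)
  (0,1): δ = 95.31°  ·
  (0,2): δ = 47.71°  ·
  (0,3): δ = 18.90°  ·
  (0,4): δ = 62.86°  ·
  (0,5): δ = 98.70°  ·
  (1,2): δ = 132.40°  ·
  (1,3): δ = 65.79°  ·
  (1,4): δ = 21.83°  ·
  (1,5): δ = 14.01°  ✓
  (2,3): δ = 113.39°  ·
  (2,4): δ = 69.44°  ·
  (2,5): δ = 33.59°  ·
  (3,4): δ = 136.04°  ·
  (3,5): δ = 100.20°  ·
  (4,5): δ = 144.15°  ·
antipodal pairs: 1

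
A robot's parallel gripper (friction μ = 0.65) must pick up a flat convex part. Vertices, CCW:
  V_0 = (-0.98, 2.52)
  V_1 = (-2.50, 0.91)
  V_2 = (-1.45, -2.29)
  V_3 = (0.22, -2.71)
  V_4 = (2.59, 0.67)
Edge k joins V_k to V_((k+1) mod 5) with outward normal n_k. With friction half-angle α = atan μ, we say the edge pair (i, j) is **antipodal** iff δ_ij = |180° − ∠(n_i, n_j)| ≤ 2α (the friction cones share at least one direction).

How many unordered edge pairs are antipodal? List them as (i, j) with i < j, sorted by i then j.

α = atan 0.65 = 33.02°;  2α = 66.05°
n_0 = (-0.7271, +0.6865)
n_1 = (-0.9502, -0.3118)
n_2 = (-0.2439, -0.9698)
n_3 = (+0.8188, -0.5741)
n_4 = (+0.4601, +0.8879)
  (0,1): δ = 118.48°  ·
  (0,2): δ = 60.76°  ✓
  (0,3): δ = 8.32°  ✓
  (0,4): δ = 105.96°  ·
  (1,2): δ = 122.28°  ·
  (1,3): δ = 53.20°  ✓
  (1,4): δ = 44.44°  ✓
  (2,3): δ = 110.92°  ·
  (2,4): δ = 13.28°  ✓
  (3,4): δ = 82.36°  ·
antipodal pairs: 5

count = 5; pairs: (0,2), (0,3), (1,3), (1,4), (2,4)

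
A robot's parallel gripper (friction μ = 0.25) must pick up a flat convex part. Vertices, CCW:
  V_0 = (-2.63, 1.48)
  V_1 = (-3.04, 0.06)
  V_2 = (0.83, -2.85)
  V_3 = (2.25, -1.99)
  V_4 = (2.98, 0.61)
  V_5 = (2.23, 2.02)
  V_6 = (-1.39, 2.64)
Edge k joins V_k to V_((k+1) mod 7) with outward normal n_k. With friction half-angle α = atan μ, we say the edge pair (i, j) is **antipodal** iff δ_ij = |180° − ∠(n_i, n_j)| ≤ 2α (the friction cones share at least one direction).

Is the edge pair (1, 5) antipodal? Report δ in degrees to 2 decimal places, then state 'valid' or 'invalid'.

δ = 27.22°, valid

α = atan 0.25 = 14.04°;  2α = 28.07°
edge 1: e_1 = (+3.87, -2.91);  n_1 = (-0.6010, -0.7993)
edge 5: e_5 = (-3.62, +0.62);  n_5 = (+0.1688, +0.9856)
∠(n_1, n_5) = 152.78°
δ = |180° − 152.78°| = 27.22°
27.22° ≤ 2α = 28.07°  →  valid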